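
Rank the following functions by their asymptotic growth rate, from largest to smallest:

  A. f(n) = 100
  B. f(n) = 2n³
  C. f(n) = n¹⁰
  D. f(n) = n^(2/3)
C > B > D > A

Comparing growth rates:
C = n¹⁰ is O(n¹⁰)
B = 2n³ is O(n³)
D = n^(2/3) is O(n^(2/3))
A = 100 is O(1)

Therefore, the order from fastest to slowest is: C > B > D > A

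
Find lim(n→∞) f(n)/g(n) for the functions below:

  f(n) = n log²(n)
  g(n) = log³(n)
∞

Since n log²(n) (O(n log² n)) grows faster than log³(n) (O(log³ n)),
the ratio f(n)/g(n) → ∞ as n → ∞.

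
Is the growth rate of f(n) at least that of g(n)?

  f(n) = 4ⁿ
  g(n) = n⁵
True

f(n) = 4ⁿ is O(4ⁿ), and g(n) = n⁵ is O(n⁵).
Since O(4ⁿ) grows at least as fast as O(n⁵), f(n) = Ω(g(n)) is true.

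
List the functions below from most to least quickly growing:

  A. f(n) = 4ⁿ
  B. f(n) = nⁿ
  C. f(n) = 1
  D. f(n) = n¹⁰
B > A > D > C

Comparing growth rates:
B = nⁿ is O(nⁿ)
A = 4ⁿ is O(4ⁿ)
D = n¹⁰ is O(n¹⁰)
C = 1 is O(1)

Therefore, the order from fastest to slowest is: B > A > D > C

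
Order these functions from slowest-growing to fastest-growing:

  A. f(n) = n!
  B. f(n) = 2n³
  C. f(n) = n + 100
C < B < A

Comparing growth rates:
C = n + 100 is O(n)
B = 2n³ is O(n³)
A = n! is O(n!)

Therefore, the order from slowest to fastest is: C < B < A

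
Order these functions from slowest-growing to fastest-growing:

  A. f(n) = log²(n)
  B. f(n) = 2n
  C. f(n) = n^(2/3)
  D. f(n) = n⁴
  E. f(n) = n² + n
A < C < B < E < D

Comparing growth rates:
A = log²(n) is O(log² n)
C = n^(2/3) is O(n^(2/3))
B = 2n is O(n)
E = n² + n is O(n²)
D = n⁴ is O(n⁴)

Therefore, the order from slowest to fastest is: A < C < B < E < D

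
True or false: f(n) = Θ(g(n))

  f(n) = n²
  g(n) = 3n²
True

f(n) = n² and g(n) = 3n² are both O(n²).
Since they have the same asymptotic growth rate, f(n) = Θ(g(n)) is true.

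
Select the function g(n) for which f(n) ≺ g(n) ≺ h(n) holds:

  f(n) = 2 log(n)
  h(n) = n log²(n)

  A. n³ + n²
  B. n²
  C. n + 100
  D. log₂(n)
C

We need g(n) with 2 log(n) = o(g(n)) and g(n) = o(n log²(n)), i.e. O(log n) ≺ g ≺ O(n log² n).
Check each option:
  A. n³ + n² — O(n³) does not grow strictly slower than h(n)
  B. n² — O(n²) does not grow strictly slower than h(n)
  C. n + 100 — O(n) is strictly between O(log n) and O(n log² n) ✓
  D. log₂(n) — O(log n) does not grow strictly faster than f(n)

Only option C (n + 100) lies strictly between.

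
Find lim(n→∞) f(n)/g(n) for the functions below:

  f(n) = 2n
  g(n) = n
2

Since 2n and n have the same growth rate (O(n)),
the ratio converges to a constant: 2.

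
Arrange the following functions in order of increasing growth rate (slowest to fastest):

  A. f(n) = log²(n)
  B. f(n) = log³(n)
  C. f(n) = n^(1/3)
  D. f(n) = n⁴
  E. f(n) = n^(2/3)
A < B < C < E < D

Comparing growth rates:
A = log²(n) is O(log² n)
B = log³(n) is O(log³ n)
C = n^(1/3) is O(n^(1/3))
E = n^(2/3) is O(n^(2/3))
D = n⁴ is O(n⁴)

Therefore, the order from slowest to fastest is: A < B < C < E < D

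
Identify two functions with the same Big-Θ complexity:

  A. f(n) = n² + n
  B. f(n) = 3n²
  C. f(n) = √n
A and B

Examining each function:
  A. n² + n is O(n²)
  B. 3n² is O(n²)
  C. √n is O(√n)

Functions A and B both have the same complexity class.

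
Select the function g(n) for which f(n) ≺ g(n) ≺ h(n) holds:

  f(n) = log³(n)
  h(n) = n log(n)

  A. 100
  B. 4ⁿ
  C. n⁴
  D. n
D

We need g(n) with log³(n) = o(g(n)) and g(n) = o(n log(n)), i.e. O(log³ n) ≺ g ≺ O(n log n).
Check each option:
  A. 100 — O(1) does not grow strictly faster than f(n)
  B. 4ⁿ — O(4ⁿ) does not grow strictly slower than h(n)
  C. n⁴ — O(n⁴) does not grow strictly slower than h(n)
  D. n — O(n) is strictly between O(log³ n) and O(n log n) ✓

Only option D (n) lies strictly between.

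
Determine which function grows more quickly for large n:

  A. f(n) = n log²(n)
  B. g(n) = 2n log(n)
A

f(n) = n log²(n) is O(n log² n), while g(n) = 2n log(n) is O(n log n).
Since O(n log² n) grows faster than O(n log n), f(n) dominates.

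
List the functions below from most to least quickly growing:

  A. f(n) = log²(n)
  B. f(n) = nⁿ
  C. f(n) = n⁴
B > C > A

Comparing growth rates:
B = nⁿ is O(nⁿ)
C = n⁴ is O(n⁴)
A = log²(n) is O(log² n)

Therefore, the order from fastest to slowest is: B > C > A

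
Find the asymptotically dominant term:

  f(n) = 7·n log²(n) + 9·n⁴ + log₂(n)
9·n⁴

Looking at each term:
  - 7·n log²(n) is O(n log² n)
  - 9·n⁴ is O(n⁴)
  - log₂(n) is O(log n)

The term 9·n⁴ (O(n⁴)) grows fastest and dominates all others.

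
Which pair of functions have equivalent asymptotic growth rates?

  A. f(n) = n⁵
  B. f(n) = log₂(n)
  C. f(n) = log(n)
B and C

Examining each function:
  A. n⁵ is O(n⁵)
  B. log₂(n) is O(log n)
  C. log(n) is O(log n)

Functions B and C both have the same complexity class.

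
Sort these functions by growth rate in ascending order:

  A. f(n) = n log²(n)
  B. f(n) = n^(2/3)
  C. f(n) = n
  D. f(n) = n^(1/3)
D < B < C < A

Comparing growth rates:
D = n^(1/3) is O(n^(1/3))
B = n^(2/3) is O(n^(2/3))
C = n is O(n)
A = n log²(n) is O(n log² n)

Therefore, the order from slowest to fastest is: D < B < C < A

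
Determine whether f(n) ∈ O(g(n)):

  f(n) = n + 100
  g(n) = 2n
True

f(n) = n + 100 and g(n) = 2n are both O(n).
Big-O permits equal growth rates (f ≤ c·g for some c), so f(n) = O(g(n)) is true.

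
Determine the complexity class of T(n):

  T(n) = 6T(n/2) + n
Θ(n^log₂(6))

Master Theorem: a = 6, b = 2, f(n) = n.
Compute the critical exponent d = log₂(6) = 2.585.
Compare f(n) = Θ(n) against n^d:
  k = 1 < d = 2.585, so f(n) = O(n^(d-ε)) — Case 1.
  The recursion cost dominates: T(n) = Θ(n^d) = Θ(n^log₂(6)).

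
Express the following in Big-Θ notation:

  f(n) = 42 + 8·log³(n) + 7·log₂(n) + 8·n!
Θ(n!)

Order the terms by growth rate: 42 ≺ 7·log₂(n) ≺ 8·log³(n) ≺ 8·n!.
The fastest-growing term 8·n! dominates as n → ∞; dropping its constant factor gives Θ(n!).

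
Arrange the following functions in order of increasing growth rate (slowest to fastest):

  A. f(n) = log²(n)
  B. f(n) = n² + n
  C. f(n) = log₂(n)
C < A < B

Comparing growth rates:
C = log₂(n) is O(log n)
A = log²(n) is O(log² n)
B = n² + n is O(n²)

Therefore, the order from slowest to fastest is: C < A < B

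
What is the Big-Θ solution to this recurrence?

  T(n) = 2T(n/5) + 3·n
Θ(n)

Master Theorem: a = 2, b = 5, f(n) = 3·n.
Compute the critical exponent d = log₅(2) = 0.431.
Compare f(n) = Θ(n) against n^d:
  k = 1 > d = 0.431, so f(n) = Ω(n^(d+ε)) — Case 3.
  Regularity: a·(n/b)^1/n^1 = a/b^1 = 2/5 < 1 ✓.
  The top-level work dominates: T(n) = Θ(f(n)) = Θ(n).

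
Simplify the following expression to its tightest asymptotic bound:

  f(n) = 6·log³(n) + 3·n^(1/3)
Θ(n^(1/3))

Order the terms by growth rate: 6·log³(n) ≺ 3·n^(1/3).
The fastest-growing term 3·n^(1/3) dominates as n → ∞; dropping its constant factor gives Θ(n^(1/3)).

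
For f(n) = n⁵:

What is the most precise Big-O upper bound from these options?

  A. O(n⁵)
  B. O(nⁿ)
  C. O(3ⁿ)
A

f(n) = n⁵ is O(n⁵).
All listed options are valid Big-O bounds (upper bounds),
but O(n⁵) is the tightest (smallest valid bound).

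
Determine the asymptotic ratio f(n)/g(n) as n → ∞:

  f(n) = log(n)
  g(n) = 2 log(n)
1/2

Since log(n) and 2 log(n) have the same growth rate (O(log n)),
the ratio converges to a constant: 1/2.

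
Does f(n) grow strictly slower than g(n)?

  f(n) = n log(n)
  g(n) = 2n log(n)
False

f(n) = n log(n) is O(n log n), and g(n) = 2n log(n) is O(n log n).
Since they have the same growth rate, f(n) = o(g(n)) is false.
(f = o(g) requires f to grow strictly slower, not equal.)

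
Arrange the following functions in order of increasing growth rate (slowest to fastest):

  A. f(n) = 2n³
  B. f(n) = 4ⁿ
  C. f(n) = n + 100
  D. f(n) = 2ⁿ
C < A < D < B

Comparing growth rates:
C = n + 100 is O(n)
A = 2n³ is O(n³)
D = 2ⁿ is O(2ⁿ)
B = 4ⁿ is O(4ⁿ)

Therefore, the order from slowest to fastest is: C < A < D < B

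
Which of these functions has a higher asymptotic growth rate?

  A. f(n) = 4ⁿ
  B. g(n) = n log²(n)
A

f(n) = 4ⁿ is O(4ⁿ), while g(n) = n log²(n) is O(n log² n).
Since O(4ⁿ) grows faster than O(n log² n), f(n) dominates.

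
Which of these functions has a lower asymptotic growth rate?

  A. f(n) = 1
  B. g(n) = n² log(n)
A

f(n) = 1 is O(1), while g(n) = n² log(n) is O(n² log n).
Since O(1) grows slower than O(n² log n), f(n) is dominated.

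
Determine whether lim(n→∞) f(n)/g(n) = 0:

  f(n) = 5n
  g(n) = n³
True

f(n) = 5n is O(n), and g(n) = n³ is O(n³).
Since O(n) grows strictly slower than O(n³), f(n) = o(g(n)) is true.
This means lim(n→∞) f(n)/g(n) = 0.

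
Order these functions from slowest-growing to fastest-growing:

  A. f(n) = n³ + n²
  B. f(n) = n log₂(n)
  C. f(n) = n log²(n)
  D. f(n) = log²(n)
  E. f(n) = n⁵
D < B < C < A < E

Comparing growth rates:
D = log²(n) is O(log² n)
B = n log₂(n) is O(n log n)
C = n log²(n) is O(n log² n)
A = n³ + n² is O(n³)
E = n⁵ is O(n⁵)

Therefore, the order from slowest to fastest is: D < B < C < A < E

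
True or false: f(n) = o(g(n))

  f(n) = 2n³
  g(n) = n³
False

f(n) = 2n³ is O(n³), and g(n) = n³ is O(n³).
Since they have the same growth rate, f(n) = o(g(n)) is false.
(f = o(g) requires f to grow strictly slower, not equal.)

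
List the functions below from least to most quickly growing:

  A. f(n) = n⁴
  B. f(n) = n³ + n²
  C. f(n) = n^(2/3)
C < B < A

Comparing growth rates:
C = n^(2/3) is O(n^(2/3))
B = n³ + n² is O(n³)
A = n⁴ is O(n⁴)

Therefore, the order from slowest to fastest is: C < B < A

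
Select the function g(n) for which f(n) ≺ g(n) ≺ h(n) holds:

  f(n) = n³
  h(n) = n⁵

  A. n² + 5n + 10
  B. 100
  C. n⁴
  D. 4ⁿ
C

We need g(n) with n³ = o(g(n)) and g(n) = o(n⁵), i.e. O(n³) ≺ g ≺ O(n⁵).
Check each option:
  A. n² + 5n + 10 — O(n²) does not grow strictly faster than f(n)
  B. 100 — O(1) does not grow strictly faster than f(n)
  C. n⁴ — O(n⁴) is strictly between O(n³) and O(n⁵) ✓
  D. 4ⁿ — O(4ⁿ) does not grow strictly slower than h(n)

Only option C (n⁴) lies strictly between.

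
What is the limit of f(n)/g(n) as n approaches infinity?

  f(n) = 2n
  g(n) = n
2

Since 2n and n have the same growth rate (O(n)),
the ratio converges to a constant: 2.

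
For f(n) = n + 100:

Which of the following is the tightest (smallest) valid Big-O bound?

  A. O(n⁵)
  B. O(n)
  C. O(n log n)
B

f(n) = n + 100 is O(n).
All listed options are valid Big-O bounds (upper bounds),
but O(n) is the tightest (smallest valid bound).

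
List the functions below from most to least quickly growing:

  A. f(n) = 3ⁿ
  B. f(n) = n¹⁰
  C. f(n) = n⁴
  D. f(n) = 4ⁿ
D > A > B > C

Comparing growth rates:
D = 4ⁿ is O(4ⁿ)
A = 3ⁿ is O(3ⁿ)
B = n¹⁰ is O(n¹⁰)
C = n⁴ is O(n⁴)

Therefore, the order from fastest to slowest is: D > A > B > C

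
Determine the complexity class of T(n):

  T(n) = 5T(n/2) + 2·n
Θ(n^log₂(5))

Master Theorem: a = 5, b = 2, f(n) = 2·n.
Compute the critical exponent d = log₂(5) = 2.322.
Compare f(n) = Θ(n) against n^d:
  k = 1 < d = 2.322, so f(n) = O(n^(d-ε)) — Case 1.
  The recursion cost dominates: T(n) = Θ(n^d) = Θ(n^log₂(5)).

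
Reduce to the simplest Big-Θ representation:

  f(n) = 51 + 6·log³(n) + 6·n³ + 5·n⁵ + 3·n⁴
Θ(n⁵)

Order the terms by growth rate: 51 ≺ 6·log³(n) ≺ 6·n³ ≺ 3·n⁴ ≺ 5·n⁵.
The fastest-growing term 5·n⁵ dominates as n → ∞; dropping its constant factor gives Θ(n⁵).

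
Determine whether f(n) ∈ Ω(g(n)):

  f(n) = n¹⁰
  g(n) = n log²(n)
True

f(n) = n¹⁰ is O(n¹⁰), and g(n) = n log²(n) is O(n log² n).
Since O(n¹⁰) grows at least as fast as O(n log² n), f(n) = Ω(g(n)) is true.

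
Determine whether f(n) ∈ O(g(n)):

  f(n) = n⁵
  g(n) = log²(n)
False

f(n) = n⁵ is O(n⁵), and g(n) = log²(n) is O(log² n).
Since O(n⁵) grows faster than O(log² n), f(n) = O(g(n)) is false.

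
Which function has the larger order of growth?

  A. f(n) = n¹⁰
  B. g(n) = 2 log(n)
A

f(n) = n¹⁰ is O(n¹⁰), while g(n) = 2 log(n) is O(log n).
Since O(n¹⁰) grows faster than O(log n), f(n) dominates.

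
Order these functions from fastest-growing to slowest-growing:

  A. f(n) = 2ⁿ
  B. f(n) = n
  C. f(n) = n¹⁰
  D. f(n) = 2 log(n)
A > C > B > D

Comparing growth rates:
A = 2ⁿ is O(2ⁿ)
C = n¹⁰ is O(n¹⁰)
B = n is O(n)
D = 2 log(n) is O(log n)

Therefore, the order from fastest to slowest is: A > C > B > D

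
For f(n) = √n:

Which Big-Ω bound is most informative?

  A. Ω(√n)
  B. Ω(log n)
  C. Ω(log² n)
A

f(n) = √n is Ω(√n).
All listed options are valid Big-Ω bounds (lower bounds),
but Ω(√n) is the tightest (largest valid bound).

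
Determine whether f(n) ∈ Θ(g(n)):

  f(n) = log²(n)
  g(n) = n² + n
False

f(n) = log²(n) is O(log² n), and g(n) = n² + n is O(n²).
Since they have different growth rates, f(n) = Θ(g(n)) is false.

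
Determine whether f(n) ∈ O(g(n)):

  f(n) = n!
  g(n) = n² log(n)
False

f(n) = n! is O(n!), and g(n) = n² log(n) is O(n² log n).
Since O(n!) grows faster than O(n² log n), f(n) = O(g(n)) is false.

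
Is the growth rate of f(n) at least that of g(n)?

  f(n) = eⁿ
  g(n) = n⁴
True

f(n) = eⁿ is O(eⁿ), and g(n) = n⁴ is O(n⁴).
Since O(eⁿ) grows at least as fast as O(n⁴), f(n) = Ω(g(n)) is true.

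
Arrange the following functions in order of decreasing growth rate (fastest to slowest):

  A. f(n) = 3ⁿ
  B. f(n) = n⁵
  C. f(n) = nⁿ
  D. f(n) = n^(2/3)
C > A > B > D

Comparing growth rates:
C = nⁿ is O(nⁿ)
A = 3ⁿ is O(3ⁿ)
B = n⁵ is O(n⁵)
D = n^(2/3) is O(n^(2/3))

Therefore, the order from fastest to slowest is: C > A > B > D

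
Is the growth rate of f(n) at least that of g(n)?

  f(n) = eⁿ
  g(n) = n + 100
True

f(n) = eⁿ is O(eⁿ), and g(n) = n + 100 is O(n).
Since O(eⁿ) grows at least as fast as O(n), f(n) = Ω(g(n)) is true.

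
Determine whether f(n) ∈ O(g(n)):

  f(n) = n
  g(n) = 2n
True

f(n) = n and g(n) = 2n are both O(n).
Big-O permits equal growth rates (f ≤ c·g for some c), so f(n) = O(g(n)) is true.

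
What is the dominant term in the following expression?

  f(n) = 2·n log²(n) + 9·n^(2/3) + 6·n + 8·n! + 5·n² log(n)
8·n!

Looking at each term:
  - 2·n log²(n) is O(n log² n)
  - 9·n^(2/3) is O(n^(2/3))
  - 6·n is O(n)
  - 8·n! is O(n!)
  - 5·n² log(n) is O(n² log n)

The term 8·n! (O(n!)) grows fastest and dominates all others.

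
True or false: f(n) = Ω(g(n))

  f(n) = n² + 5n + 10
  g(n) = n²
True

f(n) = n² + 5n + 10 and g(n) = n² are both O(n²).
Big-Ω permits equal growth rates (f ≥ c·g for some c > 0), so f(n) = Ω(g(n)) is true.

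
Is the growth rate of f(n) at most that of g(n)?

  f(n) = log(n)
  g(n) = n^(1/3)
True

f(n) = log(n) is O(log n), and g(n) = n^(1/3) is O(n^(1/3)).
Since O(log n) ⊆ O(n^(1/3)) (f grows no faster than g), f(n) = O(g(n)) is true.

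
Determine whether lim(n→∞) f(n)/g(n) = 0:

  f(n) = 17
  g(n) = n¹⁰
True

f(n) = 17 is O(1), and g(n) = n¹⁰ is O(n¹⁰).
Since O(1) grows strictly slower than O(n¹⁰), f(n) = o(g(n)) is true.
This means lim(n→∞) f(n)/g(n) = 0.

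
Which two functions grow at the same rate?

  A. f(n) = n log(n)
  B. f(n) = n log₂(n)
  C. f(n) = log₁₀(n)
A and B

Examining each function:
  A. n log(n) is O(n log n)
  B. n log₂(n) is O(n log n)
  C. log₁₀(n) is O(log n)

Functions A and B both have the same complexity class.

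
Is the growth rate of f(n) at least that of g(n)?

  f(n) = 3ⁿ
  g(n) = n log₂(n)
True

f(n) = 3ⁿ is O(3ⁿ), and g(n) = n log₂(n) is O(n log n).
Since O(3ⁿ) grows at least as fast as O(n log n), f(n) = Ω(g(n)) is true.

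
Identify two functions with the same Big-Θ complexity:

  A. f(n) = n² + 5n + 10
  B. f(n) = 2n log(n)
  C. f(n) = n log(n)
B and C

Examining each function:
  A. n² + 5n + 10 is O(n²)
  B. 2n log(n) is O(n log n)
  C. n log(n) is O(n log n)

Functions B and C both have the same complexity class.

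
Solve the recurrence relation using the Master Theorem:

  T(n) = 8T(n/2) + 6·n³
Θ(n³ log n)

Master Theorem: a = 8, b = 2, f(n) = 6·n³.
Compute the critical exponent d = log₂(8) = 3.
Compare f(n) = Θ(n³) against n^d:
  k = 3 = d, so f(n) = Θ(n^d) — Case 2.
  Work is balanced across levels: T(n) = Θ(n^d log n) = Θ(n³ log n).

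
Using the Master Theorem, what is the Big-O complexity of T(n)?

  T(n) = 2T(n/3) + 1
Θ(n^log₃(2))

Master Theorem: a = 2, b = 3, f(n) = 1.
Compute the critical exponent d = log₃(2) = 0.631.
Compare f(n) = Θ(1) against n^d:
  k = 0 < d = 0.631, so f(n) = O(n^(d-ε)) — Case 1.
  The recursion cost dominates: T(n) = Θ(n^d) = Θ(n^log₃(2)).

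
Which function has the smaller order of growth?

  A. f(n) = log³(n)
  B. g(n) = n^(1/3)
A

f(n) = log³(n) is O(log³ n), while g(n) = n^(1/3) is O(n^(1/3)).
Since O(log³ n) grows slower than O(n^(1/3)), f(n) is dominated.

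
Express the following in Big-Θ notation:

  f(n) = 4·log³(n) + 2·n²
Θ(n²)

Order the terms by growth rate: 4·log³(n) ≺ 2·n².
The fastest-growing term 2·n² dominates as n → ∞; dropping its constant factor gives Θ(n²).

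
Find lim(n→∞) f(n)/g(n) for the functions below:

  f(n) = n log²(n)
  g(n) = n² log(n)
0

Since n log²(n) (O(n log² n)) grows slower than n² log(n) (O(n² log n)),
the ratio f(n)/g(n) → 0 as n → ∞.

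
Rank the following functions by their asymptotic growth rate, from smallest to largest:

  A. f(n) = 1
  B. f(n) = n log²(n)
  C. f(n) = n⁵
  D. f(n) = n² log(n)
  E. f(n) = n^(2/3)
A < E < B < D < C

Comparing growth rates:
A = 1 is O(1)
E = n^(2/3) is O(n^(2/3))
B = n log²(n) is O(n log² n)
D = n² log(n) is O(n² log n)
C = n⁵ is O(n⁵)

Therefore, the order from slowest to fastest is: A < E < B < D < C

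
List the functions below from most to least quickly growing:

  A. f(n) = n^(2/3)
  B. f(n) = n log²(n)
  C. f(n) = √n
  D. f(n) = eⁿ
D > B > A > C

Comparing growth rates:
D = eⁿ is O(eⁿ)
B = n log²(n) is O(n log² n)
A = n^(2/3) is O(n^(2/3))
C = √n is O(√n)

Therefore, the order from fastest to slowest is: D > B > A > C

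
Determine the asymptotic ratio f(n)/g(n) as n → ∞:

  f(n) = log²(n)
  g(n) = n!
0

Since log²(n) (O(log² n)) grows slower than n! (O(n!)),
the ratio f(n)/g(n) → 0 as n → ∞.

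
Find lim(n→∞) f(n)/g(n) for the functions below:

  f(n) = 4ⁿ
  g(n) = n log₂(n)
∞

Since 4ⁿ (O(4ⁿ)) grows faster than n log₂(n) (O(n log n)),
the ratio f(n)/g(n) → ∞ as n → ∞.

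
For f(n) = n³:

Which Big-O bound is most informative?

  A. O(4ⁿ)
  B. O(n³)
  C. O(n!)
B

f(n) = n³ is O(n³).
All listed options are valid Big-O bounds (upper bounds),
but O(n³) is the tightest (smallest valid bound).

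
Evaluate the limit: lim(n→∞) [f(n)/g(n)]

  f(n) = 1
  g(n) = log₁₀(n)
0

Since 1 (O(1)) grows slower than log₁₀(n) (O(log n)),
the ratio f(n)/g(n) → 0 as n → ∞.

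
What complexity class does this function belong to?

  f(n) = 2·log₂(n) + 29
O(log n)

The dominant term in 2·log₂(n) + 29 is 2·log₂(n), which is Θ(log n).
Lower-order terms (29) are asymptotically negligible.
Constants are absorbed, so the tightest bound is O(log n).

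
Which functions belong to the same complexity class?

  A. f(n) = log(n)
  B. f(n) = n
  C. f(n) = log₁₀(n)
A and C

Examining each function:
  A. log(n) is O(log n)
  B. n is O(n)
  C. log₁₀(n) is O(log n)

Functions A and C both have the same complexity class.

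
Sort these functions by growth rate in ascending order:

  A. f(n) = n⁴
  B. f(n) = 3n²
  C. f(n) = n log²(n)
C < B < A

Comparing growth rates:
C = n log²(n) is O(n log² n)
B = 3n² is O(n²)
A = n⁴ is O(n⁴)

Therefore, the order from slowest to fastest is: C < B < A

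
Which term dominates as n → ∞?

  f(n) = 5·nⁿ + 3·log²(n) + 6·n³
5·nⁿ

Looking at each term:
  - 5·nⁿ is O(nⁿ)
  - 3·log²(n) is O(log² n)
  - 6·n³ is O(n³)

The term 5·nⁿ (O(nⁿ)) grows fastest and dominates all others.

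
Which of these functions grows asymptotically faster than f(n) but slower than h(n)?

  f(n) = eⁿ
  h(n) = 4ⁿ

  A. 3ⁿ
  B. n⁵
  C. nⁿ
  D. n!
A

We need g(n) with eⁿ = o(g(n)) and g(n) = o(4ⁿ), i.e. O(eⁿ) ≺ g ≺ O(4ⁿ).
Check each option:
  A. 3ⁿ — O(3ⁿ) is strictly between O(eⁿ) and O(4ⁿ) ✓
  B. n⁵ — O(n⁵) does not grow strictly faster than f(n)
  C. nⁿ — O(nⁿ) does not grow strictly slower than h(n)
  D. n! — O(n!) does not grow strictly slower than h(n)

Only option A (3ⁿ) lies strictly between.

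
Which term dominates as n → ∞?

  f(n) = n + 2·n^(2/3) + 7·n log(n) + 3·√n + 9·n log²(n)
9·n log²(n)

Looking at each term:
  - n is O(n)
  - 2·n^(2/3) is O(n^(2/3))
  - 7·n log(n) is O(n log n)
  - 3·√n is O(√n)
  - 9·n log²(n) is O(n log² n)

The term 9·n log²(n) (O(n log² n)) grows fastest and dominates all others.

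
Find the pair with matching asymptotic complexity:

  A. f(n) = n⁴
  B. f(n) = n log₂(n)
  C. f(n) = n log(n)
B and C

Examining each function:
  A. n⁴ is O(n⁴)
  B. n log₂(n) is O(n log n)
  C. n log(n) is O(n log n)

Functions B and C both have the same complexity class.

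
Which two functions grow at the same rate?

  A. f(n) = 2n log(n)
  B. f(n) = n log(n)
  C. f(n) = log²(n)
A and B

Examining each function:
  A. 2n log(n) is O(n log n)
  B. n log(n) is O(n log n)
  C. log²(n) is O(log² n)

Functions A and B both have the same complexity class.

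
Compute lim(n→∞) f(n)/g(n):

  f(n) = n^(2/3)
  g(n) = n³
0

Since n^(2/3) (O(n^(2/3))) grows slower than n³ (O(n³)),
the ratio f(n)/g(n) → 0 as n → ∞.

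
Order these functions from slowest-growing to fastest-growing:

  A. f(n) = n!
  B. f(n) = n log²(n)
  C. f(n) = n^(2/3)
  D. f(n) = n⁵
C < B < D < A

Comparing growth rates:
C = n^(2/3) is O(n^(2/3))
B = n log²(n) is O(n log² n)
D = n⁵ is O(n⁵)
A = n! is O(n!)

Therefore, the order from slowest to fastest is: C < B < D < A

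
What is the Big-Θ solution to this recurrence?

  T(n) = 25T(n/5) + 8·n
Θ(n²)

Master Theorem: a = 25, b = 5, f(n) = 8·n.
Compute the critical exponent d = log₅(25) = 2.
Compare f(n) = Θ(n) against n^d:
  k = 1 < d = 2, so f(n) = O(n^(d-ε)) — Case 1.
  The recursion cost dominates: T(n) = Θ(n^d) = Θ(n²).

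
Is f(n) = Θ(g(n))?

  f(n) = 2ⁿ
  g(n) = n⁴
False

f(n) = 2ⁿ is O(2ⁿ), and g(n) = n⁴ is O(n⁴).
Since they have different growth rates, f(n) = Θ(g(n)) is false.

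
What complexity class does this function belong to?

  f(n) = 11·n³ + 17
O(n³)

The dominant term in 11·n³ + 17 is 11·n³, which is Θ(n³).
Lower-order terms (17) are asymptotically negligible.
Constants are absorbed, so the tightest bound is O(n³).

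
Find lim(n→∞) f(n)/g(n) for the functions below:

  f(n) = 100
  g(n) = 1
100

Since 100 and 1 have the same growth rate (O(1)),
the ratio converges to a constant: 100.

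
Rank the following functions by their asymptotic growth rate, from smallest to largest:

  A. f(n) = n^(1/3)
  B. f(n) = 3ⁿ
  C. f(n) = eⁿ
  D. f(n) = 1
D < A < C < B

Comparing growth rates:
D = 1 is O(1)
A = n^(1/3) is O(n^(1/3))
C = eⁿ is O(eⁿ)
B = 3ⁿ is O(3ⁿ)

Therefore, the order from slowest to fastest is: D < A < C < B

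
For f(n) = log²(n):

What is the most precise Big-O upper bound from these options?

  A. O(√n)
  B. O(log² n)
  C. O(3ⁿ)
B

f(n) = log²(n) is O(log² n).
All listed options are valid Big-O bounds (upper bounds),
but O(log² n) is the tightest (smallest valid bound).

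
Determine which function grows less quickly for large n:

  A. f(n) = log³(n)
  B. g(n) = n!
A

f(n) = log³(n) is O(log³ n), while g(n) = n! is O(n!).
Since O(log³ n) grows slower than O(n!), f(n) is dominated.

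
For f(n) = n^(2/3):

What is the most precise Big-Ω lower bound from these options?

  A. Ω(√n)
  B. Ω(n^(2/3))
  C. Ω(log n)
B

f(n) = n^(2/3) is Ω(n^(2/3)).
All listed options are valid Big-Ω bounds (lower bounds),
but Ω(n^(2/3)) is the tightest (largest valid bound).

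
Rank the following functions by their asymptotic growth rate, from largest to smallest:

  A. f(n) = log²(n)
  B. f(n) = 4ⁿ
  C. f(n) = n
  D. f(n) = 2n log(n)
B > D > C > A

Comparing growth rates:
B = 4ⁿ is O(4ⁿ)
D = 2n log(n) is O(n log n)
C = n is O(n)
A = log²(n) is O(log² n)

Therefore, the order from fastest to slowest is: B > D > C > A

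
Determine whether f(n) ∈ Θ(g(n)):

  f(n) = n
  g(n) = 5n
True

f(n) = n and g(n) = 5n are both O(n).
Since they have the same asymptotic growth rate, f(n) = Θ(g(n)) is true.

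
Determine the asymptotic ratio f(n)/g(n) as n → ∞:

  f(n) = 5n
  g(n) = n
5

Since 5n and n have the same growth rate (O(n)),
the ratio converges to a constant: 5.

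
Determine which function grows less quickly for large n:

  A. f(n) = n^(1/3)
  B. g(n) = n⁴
A

f(n) = n^(1/3) is O(n^(1/3)), while g(n) = n⁴ is O(n⁴).
Since O(n^(1/3)) grows slower than O(n⁴), f(n) is dominated.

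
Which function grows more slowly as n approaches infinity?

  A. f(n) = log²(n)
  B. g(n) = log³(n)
A

f(n) = log²(n) is O(log² n), while g(n) = log³(n) is O(log³ n).
Since O(log² n) grows slower than O(log³ n), f(n) is dominated.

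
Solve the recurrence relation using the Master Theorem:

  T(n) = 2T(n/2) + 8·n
Θ(n log n)

Master Theorem: a = 2, b = 2, f(n) = 8·n.
Compute the critical exponent d = log₂(2) = 1.
Compare f(n) = Θ(n) against n^d:
  k = 1 = d, so f(n) = Θ(n^d) — Case 2.
  Work is balanced across levels: T(n) = Θ(n^d log n) = Θ(n log n).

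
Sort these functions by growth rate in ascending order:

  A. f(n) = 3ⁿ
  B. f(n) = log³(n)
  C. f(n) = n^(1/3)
B < C < A

Comparing growth rates:
B = log³(n) is O(log³ n)
C = n^(1/3) is O(n^(1/3))
A = 3ⁿ is O(3ⁿ)

Therefore, the order from slowest to fastest is: B < C < A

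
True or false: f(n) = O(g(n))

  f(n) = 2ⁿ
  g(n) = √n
False

f(n) = 2ⁿ is O(2ⁿ), and g(n) = √n is O(√n).
Since O(2ⁿ) grows faster than O(√n), f(n) = O(g(n)) is false.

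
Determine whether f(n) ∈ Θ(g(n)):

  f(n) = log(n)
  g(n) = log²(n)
False

f(n) = log(n) is O(log n), and g(n) = log²(n) is O(log² n).
Since they have different growth rates, f(n) = Θ(g(n)) is false.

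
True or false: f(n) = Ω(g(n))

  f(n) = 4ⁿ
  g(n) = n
True

f(n) = 4ⁿ is O(4ⁿ), and g(n) = n is O(n).
Since O(4ⁿ) grows at least as fast as O(n), f(n) = Ω(g(n)) is true.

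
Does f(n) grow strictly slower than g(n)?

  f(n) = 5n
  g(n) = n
False

f(n) = 5n is O(n), and g(n) = n is O(n).
Since they have the same growth rate, f(n) = o(g(n)) is false.
(f = o(g) requires f to grow strictly slower, not equal.)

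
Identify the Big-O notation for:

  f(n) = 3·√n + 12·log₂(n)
O(√n)

The dominant term in 3·√n + 12·log₂(n) is 3·√n, which is Θ(√n).
Lower-order terms (12·log₂(n)) are asymptotically negligible.
Constants are absorbed, so the tightest bound is O(√n).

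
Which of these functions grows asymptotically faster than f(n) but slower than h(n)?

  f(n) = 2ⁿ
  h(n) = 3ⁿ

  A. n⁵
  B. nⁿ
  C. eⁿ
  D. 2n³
C

We need g(n) with 2ⁿ = o(g(n)) and g(n) = o(3ⁿ), i.e. O(2ⁿ) ≺ g ≺ O(3ⁿ).
Check each option:
  A. n⁵ — O(n⁵) does not grow strictly faster than f(n)
  B. nⁿ — O(nⁿ) does not grow strictly slower than h(n)
  C. eⁿ — O(eⁿ) is strictly between O(2ⁿ) and O(3ⁿ) ✓
  D. 2n³ — O(n³) does not grow strictly faster than f(n)

Only option C (eⁿ) lies strictly between.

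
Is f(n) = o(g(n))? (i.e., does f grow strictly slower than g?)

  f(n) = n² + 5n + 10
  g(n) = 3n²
False

f(n) = n² + 5n + 10 is O(n²), and g(n) = 3n² is O(n²).
Since they have the same growth rate, f(n) = o(g(n)) is false.
(f = o(g) requires f to grow strictly slower, not equal.)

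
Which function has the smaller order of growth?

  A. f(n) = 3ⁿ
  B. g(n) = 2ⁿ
B

f(n) = 3ⁿ is O(3ⁿ), while g(n) = 2ⁿ is O(2ⁿ).
Since O(2ⁿ) grows slower than O(3ⁿ), g(n) is dominated.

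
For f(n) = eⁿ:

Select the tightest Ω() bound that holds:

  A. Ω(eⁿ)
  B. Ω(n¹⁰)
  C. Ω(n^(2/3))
A

f(n) = eⁿ is Ω(eⁿ).
All listed options are valid Big-Ω bounds (lower bounds),
but Ω(eⁿ) is the tightest (largest valid bound).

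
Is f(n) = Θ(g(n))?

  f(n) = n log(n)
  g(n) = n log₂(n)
True

f(n) = n log(n) and g(n) = n log₂(n) are both O(n log n).
Since they have the same asymptotic growth rate, f(n) = Θ(g(n)) is true.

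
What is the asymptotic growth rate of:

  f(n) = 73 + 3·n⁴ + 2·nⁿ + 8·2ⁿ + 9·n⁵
Θ(nⁿ)

Order the terms by growth rate: 73 ≺ 3·n⁴ ≺ 9·n⁵ ≺ 8·2ⁿ ≺ 2·nⁿ.
The fastest-growing term 2·nⁿ dominates as n → ∞; dropping its constant factor gives Θ(nⁿ).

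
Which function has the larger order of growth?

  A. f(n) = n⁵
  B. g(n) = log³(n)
A

f(n) = n⁵ is O(n⁵), while g(n) = log³(n) is O(log³ n).
Since O(n⁵) grows faster than O(log³ n), f(n) dominates.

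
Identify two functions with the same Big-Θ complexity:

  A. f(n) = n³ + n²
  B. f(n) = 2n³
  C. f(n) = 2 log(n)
A and B

Examining each function:
  A. n³ + n² is O(n³)
  B. 2n³ is O(n³)
  C. 2 log(n) is O(log n)

Functions A and B both have the same complexity class.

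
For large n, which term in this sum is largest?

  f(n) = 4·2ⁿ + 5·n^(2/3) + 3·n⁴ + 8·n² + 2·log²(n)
4·2ⁿ

Looking at each term:
  - 4·2ⁿ is O(2ⁿ)
  - 5·n^(2/3) is O(n^(2/3))
  - 3·n⁴ is O(n⁴)
  - 8·n² is O(n²)
  - 2·log²(n) is O(log² n)

The term 4·2ⁿ (O(2ⁿ)) grows fastest and dominates all others.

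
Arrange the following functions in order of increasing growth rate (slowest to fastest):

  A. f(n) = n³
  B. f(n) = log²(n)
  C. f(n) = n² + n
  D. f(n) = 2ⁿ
B < C < A < D

Comparing growth rates:
B = log²(n) is O(log² n)
C = n² + n is O(n²)
A = n³ is O(n³)
D = 2ⁿ is O(2ⁿ)

Therefore, the order from slowest to fastest is: B < C < A < D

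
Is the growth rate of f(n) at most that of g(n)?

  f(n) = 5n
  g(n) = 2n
True

f(n) = 5n and g(n) = 2n are both O(n).
Big-O permits equal growth rates (f ≤ c·g for some c), so f(n) = O(g(n)) is true.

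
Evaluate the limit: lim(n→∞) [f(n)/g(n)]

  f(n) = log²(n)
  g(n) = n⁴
0

Since log²(n) (O(log² n)) grows slower than n⁴ (O(n⁴)),
the ratio f(n)/g(n) → 0 as n → ∞.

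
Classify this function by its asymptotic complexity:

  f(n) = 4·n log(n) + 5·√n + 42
O(n log n)

The dominant term in 4·n log(n) + 5·√n + 42 is 4·n log(n), which is Θ(n log n).
Lower-order terms (5·√n, 42) are asymptotically negligible.
Constants are absorbed, so the tightest bound is O(n log n).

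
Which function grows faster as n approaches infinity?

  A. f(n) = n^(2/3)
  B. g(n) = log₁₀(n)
A

f(n) = n^(2/3) is O(n^(2/3)), while g(n) = log₁₀(n) is O(log n).
Since O(n^(2/3)) grows faster than O(log n), f(n) dominates.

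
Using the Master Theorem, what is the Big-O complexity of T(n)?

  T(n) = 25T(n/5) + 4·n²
Θ(n² log n)

Master Theorem: a = 25, b = 5, f(n) = 4·n².
Compute the critical exponent d = log₅(25) = 2.
Compare f(n) = Θ(n²) against n^d:
  k = 2 = d, so f(n) = Θ(n^d) — Case 2.
  Work is balanced across levels: T(n) = Θ(n^d log n) = Θ(n² log n).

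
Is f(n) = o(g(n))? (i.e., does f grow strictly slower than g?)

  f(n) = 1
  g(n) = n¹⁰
True

f(n) = 1 is O(1), and g(n) = n¹⁰ is O(n¹⁰).
Since O(1) grows strictly slower than O(n¹⁰), f(n) = o(g(n)) is true.
This means lim(n→∞) f(n)/g(n) = 0.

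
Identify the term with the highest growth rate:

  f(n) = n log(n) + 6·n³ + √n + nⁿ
nⁿ

Looking at each term:
  - n log(n) is O(n log n)
  - 6·n³ is O(n³)
  - √n is O(√n)
  - nⁿ is O(nⁿ)

The term nⁿ (O(nⁿ)) grows fastest and dominates all others.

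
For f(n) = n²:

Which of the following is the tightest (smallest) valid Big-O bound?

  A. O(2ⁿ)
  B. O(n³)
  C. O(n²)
C

f(n) = n² is O(n²).
All listed options are valid Big-O bounds (upper bounds),
but O(n²) is the tightest (smallest valid bound).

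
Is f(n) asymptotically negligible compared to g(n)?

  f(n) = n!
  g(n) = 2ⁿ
False

f(n) = n! is O(n!), and g(n) = 2ⁿ is O(2ⁿ).
Since O(n!) grows faster than or equal to O(2ⁿ), f(n) = o(g(n)) is false.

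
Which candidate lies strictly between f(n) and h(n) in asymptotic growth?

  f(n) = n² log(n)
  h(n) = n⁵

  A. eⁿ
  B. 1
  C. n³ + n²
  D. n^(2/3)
C

We need g(n) with n² log(n) = o(g(n)) and g(n) = o(n⁵), i.e. O(n² log n) ≺ g ≺ O(n⁵).
Check each option:
  A. eⁿ — O(eⁿ) does not grow strictly slower than h(n)
  B. 1 — O(1) does not grow strictly faster than f(n)
  C. n³ + n² — O(n³) is strictly between O(n² log n) and O(n⁵) ✓
  D. n^(2/3) — O(n^(2/3)) does not grow strictly faster than f(n)

Only option C (n³ + n²) lies strictly between.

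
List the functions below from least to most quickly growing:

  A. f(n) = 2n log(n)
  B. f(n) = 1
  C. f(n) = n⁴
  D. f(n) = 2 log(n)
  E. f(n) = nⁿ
B < D < A < C < E

Comparing growth rates:
B = 1 is O(1)
D = 2 log(n) is O(log n)
A = 2n log(n) is O(n log n)
C = n⁴ is O(n⁴)
E = nⁿ is O(nⁿ)

Therefore, the order from slowest to fastest is: B < D < A < C < E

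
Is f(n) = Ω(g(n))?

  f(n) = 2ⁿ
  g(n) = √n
True

f(n) = 2ⁿ is O(2ⁿ), and g(n) = √n is O(√n).
Since O(2ⁿ) grows at least as fast as O(√n), f(n) = Ω(g(n)) is true.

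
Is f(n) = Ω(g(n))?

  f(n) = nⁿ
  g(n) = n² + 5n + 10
True

f(n) = nⁿ is O(nⁿ), and g(n) = n² + 5n + 10 is O(n²).
Since O(nⁿ) grows at least as fast as O(n²), f(n) = Ω(g(n)) is true.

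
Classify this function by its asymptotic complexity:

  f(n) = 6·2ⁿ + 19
O(2ⁿ)

The dominant term in 6·2ⁿ + 19 is 6·2ⁿ, which is Θ(2ⁿ).
Lower-order terms (19) are asymptotically negligible.
Constants are absorbed, so the tightest bound is O(2ⁿ).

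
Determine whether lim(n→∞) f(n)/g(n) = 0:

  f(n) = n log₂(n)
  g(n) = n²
True

f(n) = n log₂(n) is O(n log n), and g(n) = n² is O(n²).
Since O(n log n) grows strictly slower than O(n²), f(n) = o(g(n)) is true.
This means lim(n→∞) f(n)/g(n) = 0.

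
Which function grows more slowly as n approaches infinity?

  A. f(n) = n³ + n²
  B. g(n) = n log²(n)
B

f(n) = n³ + n² is O(n³), while g(n) = n log²(n) is O(n log² n).
Since O(n log² n) grows slower than O(n³), g(n) is dominated.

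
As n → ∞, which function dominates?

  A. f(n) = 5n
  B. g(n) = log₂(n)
A

f(n) = 5n is O(n), while g(n) = log₂(n) is O(log n).
Since O(n) grows faster than O(log n), f(n) dominates.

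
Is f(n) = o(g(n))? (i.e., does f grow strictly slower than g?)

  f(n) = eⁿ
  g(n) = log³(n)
False

f(n) = eⁿ is O(eⁿ), and g(n) = log³(n) is O(log³ n).
Since O(eⁿ) grows faster than or equal to O(log³ n), f(n) = o(g(n)) is false.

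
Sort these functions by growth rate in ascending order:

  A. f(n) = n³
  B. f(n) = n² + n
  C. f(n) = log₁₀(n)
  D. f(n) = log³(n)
C < D < B < A

Comparing growth rates:
C = log₁₀(n) is O(log n)
D = log³(n) is O(log³ n)
B = n² + n is O(n²)
A = n³ is O(n³)

Therefore, the order from slowest to fastest is: C < D < B < A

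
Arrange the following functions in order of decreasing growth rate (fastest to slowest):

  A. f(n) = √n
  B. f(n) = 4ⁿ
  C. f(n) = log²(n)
B > A > C

Comparing growth rates:
B = 4ⁿ is O(4ⁿ)
A = √n is O(√n)
C = log²(n) is O(log² n)

Therefore, the order from fastest to slowest is: B > A > C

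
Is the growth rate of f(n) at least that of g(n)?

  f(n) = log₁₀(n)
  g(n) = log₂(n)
True

f(n) = log₁₀(n) and g(n) = log₂(n) are both O(log n).
Big-Ω permits equal growth rates (f ≥ c·g for some c > 0), so f(n) = Ω(g(n)) is true.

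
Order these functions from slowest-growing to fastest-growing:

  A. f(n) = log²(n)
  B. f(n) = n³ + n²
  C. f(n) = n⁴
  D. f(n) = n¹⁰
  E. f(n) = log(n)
E < A < B < C < D

Comparing growth rates:
E = log(n) is O(log n)
A = log²(n) is O(log² n)
B = n³ + n² is O(n³)
C = n⁴ is O(n⁴)
D = n¹⁰ is O(n¹⁰)

Therefore, the order from slowest to fastest is: E < A < B < C < D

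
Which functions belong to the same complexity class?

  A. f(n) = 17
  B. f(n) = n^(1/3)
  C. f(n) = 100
A and C

Examining each function:
  A. 17 is O(1)
  B. n^(1/3) is O(n^(1/3))
  C. 100 is O(1)

Functions A and C both have the same complexity class.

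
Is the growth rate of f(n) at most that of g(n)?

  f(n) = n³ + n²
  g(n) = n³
True

f(n) = n³ + n² and g(n) = n³ are both O(n³).
Big-O permits equal growth rates (f ≤ c·g for some c), so f(n) = O(g(n)) is true.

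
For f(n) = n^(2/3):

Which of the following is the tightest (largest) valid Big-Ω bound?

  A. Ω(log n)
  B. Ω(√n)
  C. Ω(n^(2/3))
C

f(n) = n^(2/3) is Ω(n^(2/3)).
All listed options are valid Big-Ω bounds (lower bounds),
but Ω(n^(2/3)) is the tightest (largest valid bound).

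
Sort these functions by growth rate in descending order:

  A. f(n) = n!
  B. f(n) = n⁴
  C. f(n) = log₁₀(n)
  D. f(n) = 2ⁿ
A > D > B > C

Comparing growth rates:
A = n! is O(n!)
D = 2ⁿ is O(2ⁿ)
B = n⁴ is O(n⁴)
C = log₁₀(n) is O(log n)

Therefore, the order from fastest to slowest is: A > D > B > C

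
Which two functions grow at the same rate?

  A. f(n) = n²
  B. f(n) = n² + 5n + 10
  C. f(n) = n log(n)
A and B

Examining each function:
  A. n² is O(n²)
  B. n² + 5n + 10 is O(n²)
  C. n log(n) is O(n log n)

Functions A and B both have the same complexity class.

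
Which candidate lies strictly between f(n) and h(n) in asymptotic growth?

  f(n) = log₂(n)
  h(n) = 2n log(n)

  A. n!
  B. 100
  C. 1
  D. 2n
D

We need g(n) with log₂(n) = o(g(n)) and g(n) = o(2n log(n)), i.e. O(log n) ≺ g ≺ O(n log n).
Check each option:
  A. n! — O(n!) does not grow strictly slower than h(n)
  B. 100 — O(1) does not grow strictly faster than f(n)
  C. 1 — O(1) does not grow strictly faster than f(n)
  D. 2n — O(n) is strictly between O(log n) and O(n log n) ✓

Only option D (2n) lies strictly between.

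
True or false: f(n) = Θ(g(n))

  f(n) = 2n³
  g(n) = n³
True

f(n) = 2n³ and g(n) = n³ are both O(n³).
Since they have the same asymptotic growth rate, f(n) = Θ(g(n)) is true.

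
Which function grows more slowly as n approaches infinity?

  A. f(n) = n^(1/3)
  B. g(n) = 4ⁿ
A

f(n) = n^(1/3) is O(n^(1/3)), while g(n) = 4ⁿ is O(4ⁿ).
Since O(n^(1/3)) grows slower than O(4ⁿ), f(n) is dominated.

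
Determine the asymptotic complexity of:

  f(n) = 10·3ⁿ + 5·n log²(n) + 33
O(3ⁿ)

The dominant term in 10·3ⁿ + 5·n log²(n) + 33 is 10·3ⁿ, which is Θ(3ⁿ).
Lower-order terms (5·n log²(n), 33) are asymptotically negligible.
Constants are absorbed, so the tightest bound is O(3ⁿ).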